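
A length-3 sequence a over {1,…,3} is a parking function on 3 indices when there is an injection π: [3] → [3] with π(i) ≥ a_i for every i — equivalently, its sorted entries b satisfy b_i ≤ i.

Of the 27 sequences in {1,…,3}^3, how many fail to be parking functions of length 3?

11

#PF = (3−3+1)·(3+1)^(3−1) = 1·16 = 16 (Pollak)
Check (3,3,2) → sorted (2,3,3): b_1=2>1, not a PF.
Total 27; non-PF = 27−16 = 11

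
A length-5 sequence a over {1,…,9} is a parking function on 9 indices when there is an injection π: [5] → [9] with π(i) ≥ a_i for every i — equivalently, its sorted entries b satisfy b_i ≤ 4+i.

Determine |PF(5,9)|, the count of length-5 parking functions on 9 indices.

50000

#PF = (9−5+1)·(9+1)^(5−1) = 5 · 10000 = 50000 [KW]
One tuple (8,2,8,1,5) → sorted (1,2,5,8,8): b_i ≤ 4+i ∀i, a PF.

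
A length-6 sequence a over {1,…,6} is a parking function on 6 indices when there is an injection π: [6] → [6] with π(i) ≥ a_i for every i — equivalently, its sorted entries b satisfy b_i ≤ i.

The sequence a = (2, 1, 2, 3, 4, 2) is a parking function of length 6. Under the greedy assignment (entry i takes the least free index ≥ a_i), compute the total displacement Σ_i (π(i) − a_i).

7

Σπ = 6·7/2 = 21 (π permutes [6]); Σa = 2+1+2+3+4+2 = 14; disp = 21−14 = 7.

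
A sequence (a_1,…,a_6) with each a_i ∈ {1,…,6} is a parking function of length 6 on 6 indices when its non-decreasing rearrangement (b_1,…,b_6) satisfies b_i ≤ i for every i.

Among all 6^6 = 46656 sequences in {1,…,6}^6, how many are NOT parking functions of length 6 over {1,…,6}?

Count = (7−6)·7^(6−1) = 1×16807 = 16807
Example (2,5,5,6,6,3) → sorted (2,3,5,5,6,6): b_1=2>1, not a PF.
6^6 − 16807 = 46656 − 16807 = 29849

29849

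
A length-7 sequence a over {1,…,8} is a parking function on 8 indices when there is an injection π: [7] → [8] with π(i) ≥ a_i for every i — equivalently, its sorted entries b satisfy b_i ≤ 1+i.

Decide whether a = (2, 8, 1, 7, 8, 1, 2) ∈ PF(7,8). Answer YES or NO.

Rearranged: b = (1, 1, 2, 2, 7, 8, 8).
  b_1=1 ≤ 2
  b_2=1 ≤ 3
  b_3=2 ≤ 4
  b_4=2 ≤ 5
  b_5=7 > 6
  fails at i=5 ⇒ NO

NO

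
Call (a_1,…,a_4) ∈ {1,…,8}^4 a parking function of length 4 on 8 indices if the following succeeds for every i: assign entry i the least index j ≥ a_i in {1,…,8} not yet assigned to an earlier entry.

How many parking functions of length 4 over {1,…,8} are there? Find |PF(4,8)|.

3645

|PF| = (9−4)·9^(4−1) = 5×729 = 3645
Check (3,2,4,4) → sorted (2,3,4,4): b_i ≤ 4+i ∀i, a PF.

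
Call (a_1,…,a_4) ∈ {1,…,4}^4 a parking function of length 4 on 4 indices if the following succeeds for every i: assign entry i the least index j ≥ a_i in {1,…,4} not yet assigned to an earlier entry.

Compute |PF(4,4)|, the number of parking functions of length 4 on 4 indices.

#PF = (4+1−4)·(4+1)^{4−1} = 1 · 125 = 125 (Konheim–Weiss)
Example (2,1,3,2) → sorted (1,2,2,3): b_i ≤ i ∀i, a PF.

125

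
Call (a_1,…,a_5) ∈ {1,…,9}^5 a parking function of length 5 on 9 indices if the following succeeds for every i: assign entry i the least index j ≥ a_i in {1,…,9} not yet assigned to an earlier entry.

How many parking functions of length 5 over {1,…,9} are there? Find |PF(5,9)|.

50000

Count = (10−5)·10^(5−1) = 5·10000 = 50000 (Pollak)
Example (8,5,6,5,8) → sorted (5,5,6,8,8): b_i ≤ 4+i ∀i, a PF.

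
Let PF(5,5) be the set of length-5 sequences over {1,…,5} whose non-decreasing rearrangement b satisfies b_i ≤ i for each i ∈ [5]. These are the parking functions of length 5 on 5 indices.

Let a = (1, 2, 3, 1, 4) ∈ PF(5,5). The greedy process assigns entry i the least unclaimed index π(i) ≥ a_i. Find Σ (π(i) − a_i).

4

Σπ = 5·6/2 = 15 (π permutes [5]); Σa = 1+2+3+1+4 = 11; disp = 15−11 = 4.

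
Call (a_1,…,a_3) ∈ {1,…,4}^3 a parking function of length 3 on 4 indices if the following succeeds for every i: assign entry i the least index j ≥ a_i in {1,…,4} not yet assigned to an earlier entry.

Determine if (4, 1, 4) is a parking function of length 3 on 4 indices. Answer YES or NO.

NO

Rearranged: b = (1, 4, 4).
  b_1=1 ≤ 2
  b_2=4 > 3
  fails at i=2 ⇒ NO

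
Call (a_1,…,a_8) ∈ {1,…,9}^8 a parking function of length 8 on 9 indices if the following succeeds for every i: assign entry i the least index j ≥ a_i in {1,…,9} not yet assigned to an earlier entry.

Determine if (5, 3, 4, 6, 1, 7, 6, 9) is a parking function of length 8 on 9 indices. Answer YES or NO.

YES

Order a: b = (1, 3, 4, 5, 6, 6, 7, 9).
  b_1=1 ≤ 2
  b_2=3 ≤ 3
  b_3=4 ≤ 4
  b_4=5 ≤ 5
  b_5=6 ≤ 6
  b_6=6 ≤ 7
  b_7=7 ≤ 8
  b_8=9 ≤ 9
All bounds hold ⇒ YES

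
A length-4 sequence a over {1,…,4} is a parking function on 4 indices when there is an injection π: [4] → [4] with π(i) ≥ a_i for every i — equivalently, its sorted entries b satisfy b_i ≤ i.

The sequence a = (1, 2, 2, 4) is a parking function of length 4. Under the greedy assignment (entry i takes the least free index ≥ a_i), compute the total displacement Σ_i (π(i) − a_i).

1

Σπ(i) = 1+…+4 = 10; Σa = 1+2+2+4 = 9; disp = 10−9 = 1.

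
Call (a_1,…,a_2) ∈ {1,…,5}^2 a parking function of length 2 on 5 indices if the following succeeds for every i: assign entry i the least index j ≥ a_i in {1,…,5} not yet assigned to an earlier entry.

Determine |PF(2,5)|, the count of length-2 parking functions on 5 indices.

|PF| = (5+1−2)·(5+1)^{2−1} = 4 · 6 = 24 (Konheim–Weiss)
Example (4,4) → sorted (4,4): b_i ≤ 3+i ∀i, a PF.

24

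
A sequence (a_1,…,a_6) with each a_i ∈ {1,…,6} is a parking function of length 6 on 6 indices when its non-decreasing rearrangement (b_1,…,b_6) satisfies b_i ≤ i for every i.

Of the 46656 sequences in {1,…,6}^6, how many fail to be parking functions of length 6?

#PF = (6−6+1)·(6+1)^(6−1) = 1 · 16807 = 16807
E.g. (6,6,2,6,3,4) → sorted (2,3,4,6,6,6): b_1=2>1, not a PF.
So 46656 − 16807 = 29849 fail.

29849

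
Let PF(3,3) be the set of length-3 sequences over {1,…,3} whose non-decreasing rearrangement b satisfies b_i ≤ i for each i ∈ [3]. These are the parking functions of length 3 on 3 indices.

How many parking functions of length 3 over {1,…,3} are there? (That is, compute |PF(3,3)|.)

16

Count = 1·4^2 = 1 · 16 = 16 (Pollak)
One tuple (2,1,1) → sorted (1,1,2): b_i ≤ i ∀i, a PF.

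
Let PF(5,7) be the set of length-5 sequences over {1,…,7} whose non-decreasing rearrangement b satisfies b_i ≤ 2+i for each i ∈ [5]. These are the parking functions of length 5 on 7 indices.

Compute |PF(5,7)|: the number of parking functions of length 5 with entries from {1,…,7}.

|PF| = (7−5+1)·(7+1)^(5−1) = 3×4096 = 12288 [KW]
Check (3,4,6,3,2) → sorted (2,3,3,4,6): b_i ≤ 2+i ∀i, a PF.

12288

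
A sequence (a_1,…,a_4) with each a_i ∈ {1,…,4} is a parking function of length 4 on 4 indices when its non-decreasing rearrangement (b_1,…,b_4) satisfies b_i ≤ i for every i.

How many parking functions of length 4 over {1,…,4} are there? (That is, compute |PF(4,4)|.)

125

Count = (4−4+1)·(4+1)^(4−1) = 1×125 = 125
E.g. (2,3,4,1) → sorted (1,2,3,4): b_i ≤ i ∀i, a PF.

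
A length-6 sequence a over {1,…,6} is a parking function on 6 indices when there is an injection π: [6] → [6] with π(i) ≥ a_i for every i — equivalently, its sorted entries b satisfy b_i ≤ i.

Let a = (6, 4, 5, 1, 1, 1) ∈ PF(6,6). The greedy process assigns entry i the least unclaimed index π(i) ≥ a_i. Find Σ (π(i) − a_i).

Σπ = 6·7/2 = 21 (π permutes [6]); Σa = 6+4+5+1+1+1 = 18; disp = 21−18 = 3.

3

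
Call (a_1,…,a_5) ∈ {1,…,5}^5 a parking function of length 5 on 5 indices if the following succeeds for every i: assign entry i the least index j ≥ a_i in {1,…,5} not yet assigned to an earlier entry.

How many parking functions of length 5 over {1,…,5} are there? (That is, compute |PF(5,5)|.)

1296

Count = (5+1−5)·(5+1)^{5−1} = 1×1296 = 1296 (Pollak)
Check (2,3,4,1,1) → sorted (1,1,2,3,4): b_i ≤ i ∀i, a PF.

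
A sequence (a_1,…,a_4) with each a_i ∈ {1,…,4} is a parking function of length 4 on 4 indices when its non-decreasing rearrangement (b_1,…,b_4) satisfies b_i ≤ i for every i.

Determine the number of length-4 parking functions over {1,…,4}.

|PF| = (5−4)·5^(4−1) = 1×125 = 125 (Pollak)
One tuple (3,1,3,2) → sorted (1,2,3,3): b_i ≤ i ∀i, a PF.

125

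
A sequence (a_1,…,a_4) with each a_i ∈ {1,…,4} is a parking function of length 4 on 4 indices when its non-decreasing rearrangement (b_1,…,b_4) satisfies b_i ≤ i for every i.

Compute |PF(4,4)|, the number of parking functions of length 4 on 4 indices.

|PF(4,4)| = (4−4+1)·(4+1)^(4−1) = 1 · 125 = 125 (Pollak)
One tuple (4,2,1,3) → sorted (1,2,3,4): b_i ≤ i ∀i, a PF.

125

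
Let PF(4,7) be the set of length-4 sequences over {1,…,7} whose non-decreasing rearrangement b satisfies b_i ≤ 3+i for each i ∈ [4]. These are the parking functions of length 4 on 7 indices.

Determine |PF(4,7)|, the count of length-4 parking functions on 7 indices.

2048

Count = (7+1−4)·(7+1)^{4−1} = 4 · 512 = 2048 (Konheim–Weiss)
One tuple (4,3,3,4) → sorted (3,3,4,4): b_i ≤ 3+i ∀i, a PF.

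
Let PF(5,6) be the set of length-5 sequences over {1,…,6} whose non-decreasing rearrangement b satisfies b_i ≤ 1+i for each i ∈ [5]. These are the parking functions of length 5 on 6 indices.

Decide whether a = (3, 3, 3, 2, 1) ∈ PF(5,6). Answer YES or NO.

YES

Rearranged: b = (1, 2, 3, 3, 3).
  b_1=1 ≤ 2
  b_2=2 ≤ 3
  b_3=3 ≤ 4
  b_4=3 ≤ 5
  b_5=3 ≤ 6
All bounds hold ⇒ YES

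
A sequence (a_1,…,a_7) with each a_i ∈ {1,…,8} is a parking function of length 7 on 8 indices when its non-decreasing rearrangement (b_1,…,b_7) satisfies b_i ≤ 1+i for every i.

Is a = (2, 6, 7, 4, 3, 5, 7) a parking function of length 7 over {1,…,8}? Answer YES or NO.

Sorted: b = (2, 3, 4, 5, 6, 7, 7).
  b_1=2 ≤ 2
  b_2=3 ≤ 3
  b_3=4 ≤ 4
  b_4=5 ≤ 5
  b_5=6 ≤ 6
  b_6=7 ≤ 7
  b_7=7 ≤ 8
All bounds hold ⇒ YES

YES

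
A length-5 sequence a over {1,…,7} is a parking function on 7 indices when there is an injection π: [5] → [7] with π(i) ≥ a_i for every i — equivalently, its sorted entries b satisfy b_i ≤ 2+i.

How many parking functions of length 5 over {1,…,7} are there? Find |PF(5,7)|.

12288

#PF = (7−5+1)·(7+1)^(5−1) = 3×4096 = 12288 (Konheim–Weiss)
Example (1,3,1,3,2) → sorted (1,1,2,3,3): b_i ≤ 2+i ∀i, a PF.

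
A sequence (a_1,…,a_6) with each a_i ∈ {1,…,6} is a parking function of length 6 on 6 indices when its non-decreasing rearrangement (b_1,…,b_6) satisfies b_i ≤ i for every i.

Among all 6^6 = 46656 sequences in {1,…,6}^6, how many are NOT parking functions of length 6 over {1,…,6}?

#PF = 1·7^5 = 1 · 16807 = 16807
Example (4,5,5,6,2,6) → sorted (2,4,5,5,6,6): b_1=2>1, not a PF.
So 46656 − 16807 = 29849 fail.

29849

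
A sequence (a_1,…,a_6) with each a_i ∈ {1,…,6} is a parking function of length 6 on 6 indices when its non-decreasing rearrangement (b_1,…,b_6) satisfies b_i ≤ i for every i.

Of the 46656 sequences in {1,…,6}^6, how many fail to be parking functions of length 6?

|PF(6,6)| = 1·7^5 = 1·16807 = 16807
One tuple (3,4,6,2,3,6) → sorted (2,3,3,4,6,6): b_1=2>1, not a PF.
So 46656 − 16807 = 29849 fail.

29849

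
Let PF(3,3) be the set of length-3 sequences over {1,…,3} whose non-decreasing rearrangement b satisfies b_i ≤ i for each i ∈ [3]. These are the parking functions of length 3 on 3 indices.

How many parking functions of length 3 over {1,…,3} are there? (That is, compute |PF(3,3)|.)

|PF| = (4−3)·4^(3−1) = 1×16 = 16
E.g. (3,1,2) → sorted (1,2,3): b_i ≤ i ∀i, a PF.

16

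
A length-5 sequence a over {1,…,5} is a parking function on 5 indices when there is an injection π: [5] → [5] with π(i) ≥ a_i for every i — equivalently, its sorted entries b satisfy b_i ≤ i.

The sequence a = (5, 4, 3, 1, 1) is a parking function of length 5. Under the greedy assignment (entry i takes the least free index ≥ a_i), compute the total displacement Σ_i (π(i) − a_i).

Σπ = 5·6/2 = 15 (π permutes [5]); Σa = 5+4+3+1+1 = 14; disp = 15−14 = 1.

1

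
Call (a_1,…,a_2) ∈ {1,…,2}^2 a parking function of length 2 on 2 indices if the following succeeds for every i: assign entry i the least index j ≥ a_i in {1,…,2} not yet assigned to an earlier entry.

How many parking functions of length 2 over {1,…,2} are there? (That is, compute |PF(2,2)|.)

#PF = (2+1−2)·(2+1)^{2−1} = 1×3 = 3 (Pollak)
One tuple (1,1) → sorted (1,1): b_i ≤ i ∀i, a PF.

3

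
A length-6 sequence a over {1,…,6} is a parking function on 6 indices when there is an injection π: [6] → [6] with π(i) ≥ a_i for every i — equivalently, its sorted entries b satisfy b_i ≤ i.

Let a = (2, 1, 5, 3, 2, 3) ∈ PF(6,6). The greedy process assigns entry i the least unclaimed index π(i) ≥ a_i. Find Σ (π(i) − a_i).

Σπ = 21 ({1..6} each once); Σa = 2+1+5+3+2+3 = 16; disp = 21−16 = 5.

5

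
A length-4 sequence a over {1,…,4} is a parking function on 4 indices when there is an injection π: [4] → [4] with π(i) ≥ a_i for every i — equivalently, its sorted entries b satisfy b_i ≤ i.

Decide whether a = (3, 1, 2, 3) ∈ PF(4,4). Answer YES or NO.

Sorted: b = (1, 2, 3, 3).
  b_1=1 ≤ 1
  b_2=2 ≤ 2
  b_3=3 ≤ 3
  b_4=3 ≤ 4
All bounds hold ⇒ YES

YES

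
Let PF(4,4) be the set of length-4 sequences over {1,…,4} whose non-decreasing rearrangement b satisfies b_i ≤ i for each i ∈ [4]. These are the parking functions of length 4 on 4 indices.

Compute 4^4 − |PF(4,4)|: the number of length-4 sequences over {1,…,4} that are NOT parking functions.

#PF = (5−4)·5^(4−1) = 1×125 = 125 (Pollak)
One tuple (3,1,4,4) → sorted (1,3,4,4): b_2=3>2, not a PF.
So 256 − 125 = 131 fail.

131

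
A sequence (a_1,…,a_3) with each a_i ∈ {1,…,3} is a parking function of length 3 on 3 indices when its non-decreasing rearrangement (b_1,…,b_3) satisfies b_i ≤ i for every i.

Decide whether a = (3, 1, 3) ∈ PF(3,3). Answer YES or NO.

NO

Order a: b = (1, 3, 3).
  b_1=1 ≤ 1
  b_2=3 > 2
  fails at i=2 ⇒ NO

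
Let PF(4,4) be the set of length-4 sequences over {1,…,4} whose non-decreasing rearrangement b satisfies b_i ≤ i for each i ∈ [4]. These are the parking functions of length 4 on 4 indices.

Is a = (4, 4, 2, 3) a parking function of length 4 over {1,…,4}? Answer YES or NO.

Rearranged: b = (2, 3, 4, 4).
  b_1=2 > 1
  fails at i=1 ⇒ NO

NO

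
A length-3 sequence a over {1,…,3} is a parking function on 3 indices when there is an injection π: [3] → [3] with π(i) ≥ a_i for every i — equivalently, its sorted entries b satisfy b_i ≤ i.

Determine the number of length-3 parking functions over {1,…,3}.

16

#PF = 1·4^2 = 1·16 = 16
Check (1,2,2) → sorted (1,2,2): b_i ≤ i ∀i, a PF.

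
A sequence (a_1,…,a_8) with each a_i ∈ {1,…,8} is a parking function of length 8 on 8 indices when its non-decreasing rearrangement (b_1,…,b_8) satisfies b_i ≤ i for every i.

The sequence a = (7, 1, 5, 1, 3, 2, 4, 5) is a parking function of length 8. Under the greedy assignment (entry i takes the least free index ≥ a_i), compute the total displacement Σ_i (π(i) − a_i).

Σπ = 36 ({1..8} each once); Σa = 7+1+5+1+3+2+4+5 = 28; disp = 36−28 = 8.

8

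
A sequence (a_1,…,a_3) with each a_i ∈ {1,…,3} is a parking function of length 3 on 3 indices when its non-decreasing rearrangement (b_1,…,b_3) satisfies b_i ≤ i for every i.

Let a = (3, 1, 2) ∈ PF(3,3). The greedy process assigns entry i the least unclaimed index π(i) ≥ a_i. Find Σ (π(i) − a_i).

0

Σπ = 6 ({1..3} each once); Σa = 3+1+2 = 6; disp = 6−6 = 0.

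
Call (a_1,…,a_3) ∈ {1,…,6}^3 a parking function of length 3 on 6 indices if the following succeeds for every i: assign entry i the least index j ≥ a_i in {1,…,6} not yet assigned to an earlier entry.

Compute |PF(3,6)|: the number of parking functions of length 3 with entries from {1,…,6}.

196

#PF = (6+1−3)·(6+1)^{3−1} = 4·49 = 196 [KW]
One tuple (4,1,3) → sorted (1,3,4): b_i ≤ 3+i ∀i, a PF.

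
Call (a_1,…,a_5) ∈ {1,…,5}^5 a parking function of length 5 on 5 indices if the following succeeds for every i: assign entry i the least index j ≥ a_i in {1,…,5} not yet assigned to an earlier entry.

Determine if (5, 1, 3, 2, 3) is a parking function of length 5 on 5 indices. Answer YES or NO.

Sorted: b = (1, 2, 3, 3, 5).
  b_1=1 ≤ 1
  b_2=2 ≤ 2
  b_3=3 ≤ 3
  b_4=3 ≤ 4
  b_5=5 ≤ 5
All bounds hold ⇒ YES

YES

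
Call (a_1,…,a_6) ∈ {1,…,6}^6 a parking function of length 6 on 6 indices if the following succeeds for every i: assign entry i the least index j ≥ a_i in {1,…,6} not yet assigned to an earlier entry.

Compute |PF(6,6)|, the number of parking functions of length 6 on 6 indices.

16807

|PF| = (6−6+1)·(6+1)^(6−1) = 1·16807 = 16807
One tuple (1,1,3,6,3,4) → sorted (1,1,3,3,4,6): b_i ≤ i ∀i, a PF.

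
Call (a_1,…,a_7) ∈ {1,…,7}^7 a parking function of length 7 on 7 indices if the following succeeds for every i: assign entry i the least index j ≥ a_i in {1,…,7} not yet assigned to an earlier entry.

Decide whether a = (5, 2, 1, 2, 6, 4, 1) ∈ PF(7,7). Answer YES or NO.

Sorted: b = (1, 1, 2, 2, 4, 5, 6).
  b_1=1 ≤ 1
  b_2=1 ≤ 2
  b_3=2 ≤ 3
  b_4=2 ≤ 4
  b_5=4 ≤ 5
  b_6=5 ≤ 6
  b_7=6 ≤ 7
All bounds hold ⇒ YES

YES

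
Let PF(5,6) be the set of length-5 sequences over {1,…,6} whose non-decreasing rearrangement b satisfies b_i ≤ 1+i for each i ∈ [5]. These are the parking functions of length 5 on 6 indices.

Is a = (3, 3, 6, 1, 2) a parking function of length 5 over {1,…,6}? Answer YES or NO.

YES

Sorted: b = (1, 2, 3, 3, 6).
  b_1=1 ≤ 2
  b_2=2 ≤ 3
  b_3=3 ≤ 4
  b_4=3 ≤ 5
  b_5=6 ≤ 6
All bounds hold ⇒ YES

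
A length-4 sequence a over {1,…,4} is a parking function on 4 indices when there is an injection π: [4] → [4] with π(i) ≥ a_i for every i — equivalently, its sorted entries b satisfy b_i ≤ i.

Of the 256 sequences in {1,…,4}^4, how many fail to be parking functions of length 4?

#PF = (5−4)·5^(4−1) = 1·125 = 125
E.g. (4,3,2,4) → sorted (2,3,4,4): b_1=2>1, not a PF.
4^4 − 125 = 256 − 125 = 131

131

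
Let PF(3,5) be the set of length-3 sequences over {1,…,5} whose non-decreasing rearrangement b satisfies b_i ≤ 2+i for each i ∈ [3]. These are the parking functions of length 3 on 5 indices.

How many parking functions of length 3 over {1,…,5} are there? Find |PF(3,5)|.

Count = (5−3+1)·(5+1)^(3−1) = 3 · 36 = 108 [KW]
Check (1,5,3) → sorted (1,3,5): b_i ≤ 2+i ∀i, a PF.

108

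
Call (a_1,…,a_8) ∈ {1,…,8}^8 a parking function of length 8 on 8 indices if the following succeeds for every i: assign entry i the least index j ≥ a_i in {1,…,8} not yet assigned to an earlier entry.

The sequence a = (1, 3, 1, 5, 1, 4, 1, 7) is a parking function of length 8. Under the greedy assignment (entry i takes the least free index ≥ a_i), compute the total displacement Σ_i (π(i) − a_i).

Σπ(i) = 1+…+8 = 36; Σa = 1+3+1+5+1+4+1+7 = 23; disp = 36−23 = 13.

13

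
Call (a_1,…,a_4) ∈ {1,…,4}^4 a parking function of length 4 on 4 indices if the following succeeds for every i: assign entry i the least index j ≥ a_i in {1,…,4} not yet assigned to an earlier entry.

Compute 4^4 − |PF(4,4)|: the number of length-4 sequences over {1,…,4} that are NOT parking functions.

|PF(4,4)| = (4+1−4)·(4+1)^{4−1} = 1 · 125 = 125
E.g. (2,3,2,4) → sorted (2,2,3,4): b_1=2>1, not a PF.
4^4 − 125 = 256 − 125 = 131

131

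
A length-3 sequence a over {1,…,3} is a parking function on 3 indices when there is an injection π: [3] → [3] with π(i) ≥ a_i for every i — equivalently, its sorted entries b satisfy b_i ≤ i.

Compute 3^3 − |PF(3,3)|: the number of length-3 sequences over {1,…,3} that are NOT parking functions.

Count = (4−3)·4^(3−1) = 1 · 16 = 16 [KW]
Check (3,3,2) → sorted (2,3,3): b_1=2>1, not a PF.
Total 27; non-PF = 27−16 = 11

11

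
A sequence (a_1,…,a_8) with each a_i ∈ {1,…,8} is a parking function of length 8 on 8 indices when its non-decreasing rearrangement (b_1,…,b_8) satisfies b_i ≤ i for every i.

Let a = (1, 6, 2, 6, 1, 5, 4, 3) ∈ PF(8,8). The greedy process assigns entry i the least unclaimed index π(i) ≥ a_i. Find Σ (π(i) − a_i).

Σπ = 8·9/2 = 36 (π permutes [8]); Σa = 1+6+2+6+1+5+4+3 = 28; disp = 36−28 = 8.

8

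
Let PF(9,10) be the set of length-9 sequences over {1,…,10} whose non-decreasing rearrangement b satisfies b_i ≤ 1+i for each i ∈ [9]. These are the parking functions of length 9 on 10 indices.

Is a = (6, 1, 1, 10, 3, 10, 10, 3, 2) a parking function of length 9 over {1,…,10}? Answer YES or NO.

Order a: b = (1, 1, 2, 3, 3, 6, 10, 10, 10).
  b_1=1 ≤ 2
  b_2=1 ≤ 3
  b_3=2 ≤ 4
  b_4=3 ≤ 5
  b_5=3 ≤ 6
  b_6=6 ≤ 7
  b_7=10 > 8
  fails at i=7 ⇒ NO

NO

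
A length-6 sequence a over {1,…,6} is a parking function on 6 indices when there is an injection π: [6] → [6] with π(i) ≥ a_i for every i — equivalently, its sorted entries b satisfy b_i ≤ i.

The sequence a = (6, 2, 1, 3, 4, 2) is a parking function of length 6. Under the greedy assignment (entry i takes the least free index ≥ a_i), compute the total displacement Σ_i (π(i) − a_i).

Σπ(i) = 1+…+6 = 21; Σa = 6+2+1+3+4+2 = 18; disp = 21−18 = 3.

3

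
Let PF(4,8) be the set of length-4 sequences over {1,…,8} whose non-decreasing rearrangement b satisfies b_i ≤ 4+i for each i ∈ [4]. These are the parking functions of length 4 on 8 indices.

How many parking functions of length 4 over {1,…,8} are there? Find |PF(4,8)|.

3645

Count = (8+1−4)·(8+1)^{4−1} = 5 · 729 = 3645 (Konheim–Weiss)
One tuple (7,5,3,8) → sorted (3,5,7,8): b_i ≤ 4+i ∀i, a PF.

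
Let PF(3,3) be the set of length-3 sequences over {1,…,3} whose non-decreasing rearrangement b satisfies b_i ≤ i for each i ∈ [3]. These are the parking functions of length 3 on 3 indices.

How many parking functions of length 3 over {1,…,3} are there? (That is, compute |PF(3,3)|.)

16

Count = 1·4^2 = 1×16 = 16 [KW]
E.g. (3,1,2) → sorted (1,2,3): b_i ≤ i ∀i, a PF.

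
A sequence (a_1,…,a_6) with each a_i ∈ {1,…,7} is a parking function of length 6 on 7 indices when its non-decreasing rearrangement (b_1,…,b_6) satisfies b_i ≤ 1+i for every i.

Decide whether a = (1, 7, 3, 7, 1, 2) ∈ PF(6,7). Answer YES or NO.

NO

Order a: b = (1, 1, 2, 3, 7, 7).
  b_1=1 ≤ 2
  b_2=1 ≤ 3
  b_3=2 ≤ 4
  b_4=3 ≤ 5
  b_5=7 > 6
  fails at i=5 ⇒ NO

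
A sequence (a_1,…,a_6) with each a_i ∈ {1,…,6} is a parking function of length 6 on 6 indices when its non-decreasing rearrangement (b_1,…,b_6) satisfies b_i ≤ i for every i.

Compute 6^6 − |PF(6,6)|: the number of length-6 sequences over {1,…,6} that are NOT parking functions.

|PF(6,6)| = (7−6)·7^(6−1) = 1·16807 = 16807 (Konheim–Weiss)
One tuple (1,5,4,5,5,6) → sorted (1,4,5,5,5,6): b_2=4>2, not a PF.
Total 46656; non-PF = 46656−16807 = 29849

29849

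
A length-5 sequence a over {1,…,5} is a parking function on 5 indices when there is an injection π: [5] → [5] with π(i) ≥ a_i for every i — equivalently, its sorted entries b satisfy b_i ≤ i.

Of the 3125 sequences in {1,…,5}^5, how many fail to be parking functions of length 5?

1829

Count = 1·6^4 = 1 · 1296 = 1296 (Konheim–Weiss)
Example (4,3,5,4,3) → sorted (3,3,4,4,5): b_1=3>1, not a PF.
5^5 − 1296 = 3125 − 1296 = 1829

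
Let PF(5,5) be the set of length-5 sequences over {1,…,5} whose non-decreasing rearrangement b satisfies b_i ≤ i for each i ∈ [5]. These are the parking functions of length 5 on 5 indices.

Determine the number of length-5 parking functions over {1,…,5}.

1296

Count = (5+1−5)·(5+1)^{5−1} = 1·1296 = 1296 (Pollak)
Example (2,2,1,2,3) → sorted (1,2,2,2,3): b_i ≤ i ∀i, a PF.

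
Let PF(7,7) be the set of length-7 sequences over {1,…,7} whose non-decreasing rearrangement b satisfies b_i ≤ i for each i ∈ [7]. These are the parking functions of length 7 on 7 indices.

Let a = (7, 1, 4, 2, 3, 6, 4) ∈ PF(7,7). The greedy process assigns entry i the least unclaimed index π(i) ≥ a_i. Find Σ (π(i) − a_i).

Σπ = 7·8/2 = 28 (π permutes [7]); Σa = 7+1+4+2+3+6+4 = 27; disp = 28−27 = 1.

1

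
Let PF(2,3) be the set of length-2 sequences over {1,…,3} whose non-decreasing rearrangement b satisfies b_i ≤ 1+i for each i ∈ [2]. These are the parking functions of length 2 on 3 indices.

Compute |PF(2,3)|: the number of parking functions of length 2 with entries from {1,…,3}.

8

|PF(2,3)| = (3−2+1)·(3+1)^(2−1) = 2 · 4 = 8
E.g. (2,2) → sorted (2,2): b_i ≤ 1+i ∀i, a PF.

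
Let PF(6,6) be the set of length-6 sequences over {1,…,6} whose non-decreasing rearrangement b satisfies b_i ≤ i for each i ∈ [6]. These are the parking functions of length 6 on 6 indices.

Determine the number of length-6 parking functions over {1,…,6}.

16807

Count = (7−6)·7^(6−1) = 1·16807 = 16807 (Pollak)
One tuple (5,4,1,1,4,1) → sorted (1,1,1,4,4,5): b_i ≤ i ∀i, a PF.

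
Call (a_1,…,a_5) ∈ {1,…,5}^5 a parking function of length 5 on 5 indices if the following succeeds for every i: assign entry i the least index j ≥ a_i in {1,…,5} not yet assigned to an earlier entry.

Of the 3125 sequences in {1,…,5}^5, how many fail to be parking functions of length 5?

1829

|PF| = (6−5)·6^(5−1) = 1×1296 = 1296 (Konheim–Weiss)
Example (4,5,4,5,3) → sorted (3,4,4,5,5): b_1=3>1, not a PF.
So 3125 − 1296 = 1829 fail.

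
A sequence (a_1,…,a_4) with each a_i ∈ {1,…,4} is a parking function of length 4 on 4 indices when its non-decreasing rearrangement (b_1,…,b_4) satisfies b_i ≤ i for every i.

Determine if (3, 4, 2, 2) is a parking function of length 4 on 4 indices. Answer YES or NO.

Sorted: b = (2, 2, 3, 4).
  b_1=2 > 1
  fails at i=1 ⇒ NO

NO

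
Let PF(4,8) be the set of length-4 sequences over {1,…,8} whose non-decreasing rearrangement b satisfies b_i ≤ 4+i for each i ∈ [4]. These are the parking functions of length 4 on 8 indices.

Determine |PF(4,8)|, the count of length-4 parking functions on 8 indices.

3645

|PF(4,8)| = 5·9^3 = 5·729 = 3645
Example (6,6,3,7) → sorted (3,6,6,7): b_i ≤ 4+i ∀i, a PF.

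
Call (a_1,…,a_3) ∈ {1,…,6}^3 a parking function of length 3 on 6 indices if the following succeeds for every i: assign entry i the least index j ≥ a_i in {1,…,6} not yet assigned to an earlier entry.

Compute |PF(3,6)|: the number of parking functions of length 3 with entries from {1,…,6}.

196

#PF = 4·7^2 = 4 · 49 = 196 [KW]
E.g. (3,6,4) → sorted (3,4,6): b_i ≤ 3+i ∀i, a PF.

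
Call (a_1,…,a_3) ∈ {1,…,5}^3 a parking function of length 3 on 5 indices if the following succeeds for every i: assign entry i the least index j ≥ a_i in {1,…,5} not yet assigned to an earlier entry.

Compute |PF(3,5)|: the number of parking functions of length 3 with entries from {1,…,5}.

108

Count = 3·6^2 = 3·36 = 108
Example (1,2,1) → sorted (1,1,2): b_i ≤ 2+i ∀i, a PF.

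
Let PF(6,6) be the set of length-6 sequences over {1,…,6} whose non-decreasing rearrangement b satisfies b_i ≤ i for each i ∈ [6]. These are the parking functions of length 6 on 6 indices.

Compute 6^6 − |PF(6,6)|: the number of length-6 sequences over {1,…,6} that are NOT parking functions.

#PF = 1·7^5 = 1·16807 = 16807 (Konheim–Weiss)
One tuple (5,3,4,4,6,5) → sorted (3,4,4,5,5,6): b_1=3>1, not a PF.
6^6 − 16807 = 46656 − 16807 = 29849

29849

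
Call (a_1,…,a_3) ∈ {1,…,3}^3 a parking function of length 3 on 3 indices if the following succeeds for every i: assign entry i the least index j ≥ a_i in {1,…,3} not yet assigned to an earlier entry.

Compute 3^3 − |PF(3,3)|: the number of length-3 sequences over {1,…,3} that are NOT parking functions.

|PF(3,3)| = 1·4^2 = 1×16 = 16
Example (3,3,2) → sorted (2,3,3): b_1=2>1, not a PF.
3^3 − 16 = 27 − 16 = 11

11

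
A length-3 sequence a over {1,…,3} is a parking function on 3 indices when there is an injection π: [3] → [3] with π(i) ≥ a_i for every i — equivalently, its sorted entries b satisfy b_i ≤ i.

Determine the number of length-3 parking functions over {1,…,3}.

|PF| = (3−3+1)·(3+1)^(3−1) = 1 · 16 = 16 [KW]
Check (1,3,2) → sorted (1,2,3): b_i ≤ i ∀i, a PF.

16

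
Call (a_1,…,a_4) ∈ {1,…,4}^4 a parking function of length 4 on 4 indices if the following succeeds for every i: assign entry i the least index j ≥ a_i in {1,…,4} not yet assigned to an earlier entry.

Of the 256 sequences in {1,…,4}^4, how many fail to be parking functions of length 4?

131

Count = (4−4+1)·(4+1)^(4−1) = 1 · 125 = 125 (Konheim–Weiss)
One tuple (3,3,3,4) → sorted (3,3,3,4): b_1=3>1, not a PF.
4^4 − 125 = 256 − 125 = 131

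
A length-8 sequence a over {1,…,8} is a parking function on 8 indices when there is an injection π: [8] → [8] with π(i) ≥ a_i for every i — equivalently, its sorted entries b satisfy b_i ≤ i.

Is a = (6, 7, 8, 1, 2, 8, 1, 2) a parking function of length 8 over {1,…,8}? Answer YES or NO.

NO

Rearranged: b = (1, 1, 2, 2, 6, 7, 8, 8).
  b_1=1 ≤ 1
  b_2=1 ≤ 2
  b_3=2 ≤ 3
  b_4=2 ≤ 4
  b_5=6 > 5
  fails at i=5 ⇒ NO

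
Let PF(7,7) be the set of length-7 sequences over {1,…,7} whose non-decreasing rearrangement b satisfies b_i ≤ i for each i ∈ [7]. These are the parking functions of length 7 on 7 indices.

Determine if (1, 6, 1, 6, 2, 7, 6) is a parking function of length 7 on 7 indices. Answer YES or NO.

Rearranged: b = (1, 1, 2, 6, 6, 6, 7).
  b_1=1 ≤ 1
  b_2=1 ≤ 2
  b_3=2 ≤ 3
  b_4=6 > 4
  fails at i=4 ⇒ NO

NO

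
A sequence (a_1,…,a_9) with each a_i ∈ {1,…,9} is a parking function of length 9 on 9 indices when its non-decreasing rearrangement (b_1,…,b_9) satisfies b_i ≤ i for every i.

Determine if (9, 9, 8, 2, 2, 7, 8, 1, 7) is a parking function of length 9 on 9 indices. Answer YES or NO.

NO

Order a: b = (1, 2, 2, 7, 7, 8, 8, 9, 9).
  b_1=1 ≤ 1
  b_2=2 ≤ 2
  b_3=2 ≤ 3
  b_4=7 > 4
  fails at i=4 ⇒ NO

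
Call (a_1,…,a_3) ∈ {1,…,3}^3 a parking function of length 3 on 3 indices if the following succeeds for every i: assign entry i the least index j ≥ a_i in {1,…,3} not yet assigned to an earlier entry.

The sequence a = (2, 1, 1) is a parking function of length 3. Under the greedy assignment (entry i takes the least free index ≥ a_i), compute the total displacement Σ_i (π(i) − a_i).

Σπ = 3·4/2 = 6 (π permutes [3]); Σa = 2+1+1 = 4; disp = 6−4 = 2.

2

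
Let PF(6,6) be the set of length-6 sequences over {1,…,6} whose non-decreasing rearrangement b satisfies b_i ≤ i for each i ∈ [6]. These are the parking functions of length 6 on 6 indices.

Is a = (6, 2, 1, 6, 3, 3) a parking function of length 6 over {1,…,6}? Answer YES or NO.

NO

Rearranged: b = (1, 2, 3, 3, 6, 6).
  b_1=1 ≤ 1
  b_2=2 ≤ 2
  b_3=3 ≤ 3
  b_4=3 ≤ 4
  b_5=6 > 5
  fails at i=5 ⇒ NO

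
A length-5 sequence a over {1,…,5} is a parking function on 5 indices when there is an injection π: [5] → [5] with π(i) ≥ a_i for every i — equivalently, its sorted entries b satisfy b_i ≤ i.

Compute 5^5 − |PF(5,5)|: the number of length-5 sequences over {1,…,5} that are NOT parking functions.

|PF(5,5)| = (5−5+1)·(5+1)^(5−1) = 1 · 1296 = 1296 [KW]
E.g. (2,5,5,5,5) → sorted (2,5,5,5,5): b_1=2>1, not a PF.
5^5 − 1296 = 3125 − 1296 = 1829

1829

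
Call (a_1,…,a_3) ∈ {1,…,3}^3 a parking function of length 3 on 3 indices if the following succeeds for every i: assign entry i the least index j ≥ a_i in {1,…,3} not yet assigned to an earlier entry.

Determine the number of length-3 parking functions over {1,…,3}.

|PF| = 1·4^2 = 1 · 16 = 16 [KW]
E.g. (2,1,1) → sorted (1,1,2): b_i ≤ i ∀i, a PF.

16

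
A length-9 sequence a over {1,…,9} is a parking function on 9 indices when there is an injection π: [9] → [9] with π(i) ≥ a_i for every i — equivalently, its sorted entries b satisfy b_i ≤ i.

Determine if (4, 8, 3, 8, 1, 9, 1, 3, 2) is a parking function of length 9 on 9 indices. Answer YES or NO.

Order a: b = (1, 1, 2, 3, 3, 4, 8, 8, 9).
  b_1=1 ≤ 1
  b_2=1 ≤ 2
  b_3=2 ≤ 3
  b_4=3 ≤ 4
  b_5=3 ≤ 5
  b_6=4 ≤ 6
  b_7=8 > 7
  fails at i=7 ⇒ NO

NO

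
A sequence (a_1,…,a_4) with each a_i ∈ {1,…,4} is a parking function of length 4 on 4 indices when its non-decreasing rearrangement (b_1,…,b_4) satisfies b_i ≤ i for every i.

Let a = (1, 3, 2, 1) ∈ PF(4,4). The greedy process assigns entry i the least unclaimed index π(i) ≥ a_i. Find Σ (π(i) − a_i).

Σπ = 4·5/2 = 10 (π permutes [4]); Σa = 1+3+2+1 = 7; disp = 10−7 = 3.

3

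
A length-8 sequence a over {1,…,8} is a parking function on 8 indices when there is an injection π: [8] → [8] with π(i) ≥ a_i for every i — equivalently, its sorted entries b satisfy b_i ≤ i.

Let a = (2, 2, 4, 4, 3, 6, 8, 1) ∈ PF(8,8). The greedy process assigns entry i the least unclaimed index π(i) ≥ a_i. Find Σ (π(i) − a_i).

Σπ(i) = 1+…+8 = 36; Σa = 2+2+4+4+3+6+8+1 = 30; disp = 36−30 = 6.

6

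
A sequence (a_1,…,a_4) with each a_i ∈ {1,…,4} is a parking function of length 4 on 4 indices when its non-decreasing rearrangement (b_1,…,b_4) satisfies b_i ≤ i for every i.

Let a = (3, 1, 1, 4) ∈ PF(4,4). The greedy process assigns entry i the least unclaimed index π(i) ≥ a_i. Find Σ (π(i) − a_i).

1

Σπ = 10 ({1..4} each once); Σa = 3+1+1+4 = 9; disp = 10−9 = 1.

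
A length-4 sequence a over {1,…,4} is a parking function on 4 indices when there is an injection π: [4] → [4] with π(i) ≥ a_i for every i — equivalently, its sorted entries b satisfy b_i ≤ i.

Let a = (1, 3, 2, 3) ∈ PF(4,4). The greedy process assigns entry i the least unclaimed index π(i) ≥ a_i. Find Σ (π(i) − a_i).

Σπ(i) = 1+…+4 = 10; Σa = 1+3+2+3 = 9; disp = 10−9 = 1.

1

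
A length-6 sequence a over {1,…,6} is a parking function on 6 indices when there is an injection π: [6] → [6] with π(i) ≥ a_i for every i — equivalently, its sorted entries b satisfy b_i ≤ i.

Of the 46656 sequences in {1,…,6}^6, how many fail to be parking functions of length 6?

29849

#PF = (6−6+1)·(6+1)^(6−1) = 1·16807 = 16807
E.g. (5,2,6,5,5,5) → sorted (2,5,5,5,5,6): b_1=2>1, not a PF.
Total 46656; non-PF = 46656−16807 = 29849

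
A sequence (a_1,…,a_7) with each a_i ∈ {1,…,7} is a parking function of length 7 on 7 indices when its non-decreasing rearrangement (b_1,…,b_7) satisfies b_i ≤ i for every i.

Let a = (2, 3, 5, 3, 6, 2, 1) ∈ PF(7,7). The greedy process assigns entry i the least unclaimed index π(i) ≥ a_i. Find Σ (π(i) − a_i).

6

Σπ(i) = 1+…+7 = 28; Σa = 2+3+5+3+6+2+1 = 22; disp = 28−22 = 6.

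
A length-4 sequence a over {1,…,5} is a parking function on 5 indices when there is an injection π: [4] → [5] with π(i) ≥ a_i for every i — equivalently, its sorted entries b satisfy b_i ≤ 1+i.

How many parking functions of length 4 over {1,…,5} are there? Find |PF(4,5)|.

|PF(4,5)| = (6−4)·6^(4−1) = 2 · 216 = 432 (Konheim–Weiss)
Example (3,4,3,1) → sorted (1,3,3,4): b_i ≤ 1+i ∀i, a PF.

432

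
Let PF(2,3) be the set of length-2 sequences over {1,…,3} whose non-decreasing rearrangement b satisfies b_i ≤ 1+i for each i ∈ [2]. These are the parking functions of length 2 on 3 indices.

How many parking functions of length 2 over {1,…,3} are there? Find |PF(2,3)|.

|PF(2,3)| = (3−2+1)·(3+1)^(2−1) = 2 · 4 = 8 (Pollak)
Example (2,3) → sorted (2,3): b_i ≤ 1+i ∀i, a PF.

8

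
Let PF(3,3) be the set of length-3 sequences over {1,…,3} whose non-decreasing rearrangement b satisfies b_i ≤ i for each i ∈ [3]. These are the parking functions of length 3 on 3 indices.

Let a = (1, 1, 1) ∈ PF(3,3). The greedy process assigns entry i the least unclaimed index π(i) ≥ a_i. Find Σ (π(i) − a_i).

Σπ = 6 ({1..3} each once); Σa = 1+1+1 = 3; disp = 6−3 = 3.

3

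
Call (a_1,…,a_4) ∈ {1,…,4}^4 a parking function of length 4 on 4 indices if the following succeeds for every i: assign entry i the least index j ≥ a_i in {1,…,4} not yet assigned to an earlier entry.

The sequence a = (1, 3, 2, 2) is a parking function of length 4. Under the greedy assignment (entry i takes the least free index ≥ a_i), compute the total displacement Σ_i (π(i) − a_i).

2

Σπ = 10 ({1..4} each once); Σa = 1+3+2+2 = 8; disp = 10−8 = 2.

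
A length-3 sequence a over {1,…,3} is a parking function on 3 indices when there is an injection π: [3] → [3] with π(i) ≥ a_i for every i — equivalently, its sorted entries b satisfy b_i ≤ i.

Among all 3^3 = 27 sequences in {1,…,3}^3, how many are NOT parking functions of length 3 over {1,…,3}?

11

Count = 1·4^2 = 1×16 = 16 (Konheim–Weiss)
Example (3,2,2) → sorted (2,2,3): b_1=2>1, not a PF.
Total 27; non-PF = 27−16 = 11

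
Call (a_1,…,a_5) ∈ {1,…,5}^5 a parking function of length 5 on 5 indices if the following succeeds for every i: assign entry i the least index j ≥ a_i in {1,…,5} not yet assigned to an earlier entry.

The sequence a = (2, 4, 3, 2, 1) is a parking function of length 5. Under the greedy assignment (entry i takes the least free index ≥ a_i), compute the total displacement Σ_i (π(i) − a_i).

Σπ = 15 ({1..5} each once); Σa = 2+4+3+2+1 = 12; disp = 15−12 = 3.

3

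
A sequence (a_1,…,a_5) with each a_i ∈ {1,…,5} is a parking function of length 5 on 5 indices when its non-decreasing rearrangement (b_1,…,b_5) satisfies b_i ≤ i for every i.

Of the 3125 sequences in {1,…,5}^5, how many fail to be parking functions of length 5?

1829

#PF = (5+1−5)·(5+1)^{5−1} = 1 · 1296 = 1296 (Pollak)
One tuple (5,1,5,1,2) → sorted (1,1,2,5,5): b_4=5>4, not a PF.
5^5 − 1296 = 3125 − 1296 = 1829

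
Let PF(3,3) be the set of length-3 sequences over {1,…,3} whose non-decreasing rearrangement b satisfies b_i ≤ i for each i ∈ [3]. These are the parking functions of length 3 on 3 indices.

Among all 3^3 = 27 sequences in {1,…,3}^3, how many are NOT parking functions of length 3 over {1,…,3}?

11

|PF| = (3+1−3)·(3+1)^{3−1} = 1 · 16 = 16 (Pollak)
E.g. (3,3,3) → sorted (3,3,3): b_1=3>1, not a PF.
So 27 − 16 = 11 fail.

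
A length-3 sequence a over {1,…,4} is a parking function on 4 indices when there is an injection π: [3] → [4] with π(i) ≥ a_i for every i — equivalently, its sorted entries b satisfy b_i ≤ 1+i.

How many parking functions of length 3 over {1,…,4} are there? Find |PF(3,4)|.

Count = (4+1−3)·(4+1)^{3−1} = 2·25 = 50 (Pollak)
One tuple (2,2,4) → sorted (2,2,4): b_i ≤ 1+i ∀i, a PF.

50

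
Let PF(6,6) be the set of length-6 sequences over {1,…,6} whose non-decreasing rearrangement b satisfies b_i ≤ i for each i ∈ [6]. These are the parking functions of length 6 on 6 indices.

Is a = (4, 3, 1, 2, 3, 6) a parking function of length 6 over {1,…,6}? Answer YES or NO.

Rearranged: b = (1, 2, 3, 3, 4, 6).
  b_1=1 ≤ 1
  b_2=2 ≤ 2
  b_3=3 ≤ 3
  b_4=3 ≤ 4
  b_5=4 ≤ 5
  b_6=6 ≤ 6
All bounds hold ⇒ YES

YES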